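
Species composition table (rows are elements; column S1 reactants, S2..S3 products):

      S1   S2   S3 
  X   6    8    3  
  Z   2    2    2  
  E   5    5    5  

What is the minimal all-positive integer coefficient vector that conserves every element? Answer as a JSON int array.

Coefficients: [5, 3, 2]

X: 5·6 = 30 | 3·8+2·3 = 30
Z: 5·2 = 10 | 3·2+2·2 = 10
E: 5·5 = 25 | 3·5+2·5 = 25
gcd(5,3,2) = 1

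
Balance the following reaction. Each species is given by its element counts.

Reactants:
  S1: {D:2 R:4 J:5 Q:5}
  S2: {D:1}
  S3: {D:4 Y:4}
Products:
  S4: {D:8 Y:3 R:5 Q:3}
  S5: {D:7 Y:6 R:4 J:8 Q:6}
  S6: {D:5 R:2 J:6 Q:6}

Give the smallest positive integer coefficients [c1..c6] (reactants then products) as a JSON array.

D: 6·2+6·1+6·4 = 42 | 2·8+3·7+1·5 = 42
Y: 6·0+6·0+6·4 = 24 | 2·3+3·6+1·0 = 24
R: 6·4+6·0+6·0 = 24 | 2·5+3·4+1·2 = 24
J: 6·5+6·0+6·0 = 30 | 2·0+3·8+1·6 = 30
Q: 6·5+6·0+6·0 = 30 | 2·3+3·6+1·6 = 30
gcd(6,6,6,2,3,1) = 1

Coefficients: [6, 6, 6, 2, 3, 1]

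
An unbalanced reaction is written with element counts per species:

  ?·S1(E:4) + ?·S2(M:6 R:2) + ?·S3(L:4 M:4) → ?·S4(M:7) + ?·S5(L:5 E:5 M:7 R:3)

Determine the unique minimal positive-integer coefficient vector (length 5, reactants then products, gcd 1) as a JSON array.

Coefficients: [5, 6, 5, 4, 4]

L: 5·0+6·0+5·4 = 20 | 4·0+4·5 = 20
E: 5·4+6·0+5·0 = 20 | 4·0+4·5 = 20
M: 5·0+6·6+5·4 = 56 | 4·7+4·7 = 56
R: 5·0+6·2+5·0 = 12 | 4·0+4·3 = 12
gcd(5,6,5,4,4) = 1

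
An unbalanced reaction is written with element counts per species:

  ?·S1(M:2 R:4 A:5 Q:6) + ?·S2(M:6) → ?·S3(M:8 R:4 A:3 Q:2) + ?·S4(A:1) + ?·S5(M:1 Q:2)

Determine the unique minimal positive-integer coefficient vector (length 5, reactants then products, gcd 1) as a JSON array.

M: 3·2+4·6 = 30 | 3·8+6·0+6·1 = 30
R: 3·4+4·0 = 12 | 3·4+6·0+6·0 = 12
A: 3·5+4·0 = 15 | 3·3+6·1+6·0 = 15
Q: 3·6+4·0 = 18 | 3·2+6·0+6·2 = 18
gcd(3,4,3,6,6) = 1

Coefficients: [3, 4, 3, 6, 6]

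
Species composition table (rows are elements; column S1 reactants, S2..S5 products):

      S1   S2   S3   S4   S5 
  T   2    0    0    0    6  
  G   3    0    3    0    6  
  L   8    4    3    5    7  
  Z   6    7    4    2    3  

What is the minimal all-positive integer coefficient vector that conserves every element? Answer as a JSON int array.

T: 3·2 = 6 | 1·0+1·0+2·0+1·6 = 6
G: 3·3 = 9 | 1·0+1·3+2·0+1·6 = 9
L: 3·8 = 24 | 1·4+1·3+2·5+1·7 = 24
Z: 3·6 = 18 | 1·7+1·4+2·2+1·3 = 18
gcd(3,1,1,2,1) = 1

Coefficients: [3, 1, 1, 2, 1]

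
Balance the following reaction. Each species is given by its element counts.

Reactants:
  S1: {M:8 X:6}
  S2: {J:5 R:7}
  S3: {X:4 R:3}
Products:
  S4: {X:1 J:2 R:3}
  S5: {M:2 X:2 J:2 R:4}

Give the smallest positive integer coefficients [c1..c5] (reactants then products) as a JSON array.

Coefficients: [1, 4, 2, 6, 4]

M: 1·8+4·0+2·0 = 8 | 6·0+4·2 = 8
X: 1·6+4·0+2·4 = 14 | 6·1+4·2 = 14
J: 1·0+4·5+2·0 = 20 | 6·2+4·2 = 20
R: 1·0+4·7+2·3 = 34 | 6·3+4·4 = 34
gcd(1,4,2,6,4) = 1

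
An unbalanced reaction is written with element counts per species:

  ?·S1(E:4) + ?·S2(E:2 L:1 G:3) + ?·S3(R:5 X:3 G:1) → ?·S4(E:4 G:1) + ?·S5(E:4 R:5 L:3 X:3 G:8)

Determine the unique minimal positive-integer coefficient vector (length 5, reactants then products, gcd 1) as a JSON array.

E: 3·4+6·2+2·0 = 24 | 4·4+2·4 = 24
R: 3·0+6·0+2·5 = 10 | 4·0+2·5 = 10
L: 3·0+6·1+2·0 = 6 | 4·0+2·3 = 6
X: 3·0+6·0+2·3 = 6 | 4·0+2·3 = 6
G: 3·0+6·3+2·1 = 20 | 4·1+2·8 = 20
gcd(3,6,2,4,2) = 1

Coefficients: [3, 6, 2, 4, 2]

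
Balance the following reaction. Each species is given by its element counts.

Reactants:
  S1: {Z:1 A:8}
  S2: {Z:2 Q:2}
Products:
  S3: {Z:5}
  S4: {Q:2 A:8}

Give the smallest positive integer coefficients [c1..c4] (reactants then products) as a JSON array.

Coefficients: [5, 5, 3, 5]

Z: 5·1+5·2 = 15 | 3·5+5·0 = 15
Q: 5·0+5·2 = 10 | 3·0+5·2 = 10
A: 5·8+5·0 = 40 | 3·0+5·8 = 40
gcd(5,5,3,5) = 1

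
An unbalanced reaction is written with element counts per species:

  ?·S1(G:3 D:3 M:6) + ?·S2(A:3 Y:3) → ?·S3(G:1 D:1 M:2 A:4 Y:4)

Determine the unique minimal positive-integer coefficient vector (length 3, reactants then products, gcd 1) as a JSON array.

Coefficients: [1, 4, 3]

G: 1·3+4·0 = 3 | 3·1 = 3
D: 1·3+4·0 = 3 | 3·1 = 3
M: 1·6+4·0 = 6 | 3·2 = 6
A: 1·0+4·3 = 12 | 3·4 = 12
Y: 1·0+4·3 = 12 | 3·4 = 12
gcd(1,4,3) = 1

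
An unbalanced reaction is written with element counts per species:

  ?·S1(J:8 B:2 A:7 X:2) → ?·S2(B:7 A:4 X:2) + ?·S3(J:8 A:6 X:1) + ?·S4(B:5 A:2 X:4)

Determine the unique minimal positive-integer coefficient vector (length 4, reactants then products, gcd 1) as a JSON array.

Coefficients: [6, 1, 6, 1]

J: 6·8 = 48 | 1·0+6·8+1·0 = 48
B: 6·2 = 12 | 1·7+6·0+1·5 = 12
A: 6·7 = 42 | 1·4+6·6+1·2 = 42
X: 6·2 = 12 | 1·2+6·1+1·4 = 12
gcd(6,1,6,1) = 1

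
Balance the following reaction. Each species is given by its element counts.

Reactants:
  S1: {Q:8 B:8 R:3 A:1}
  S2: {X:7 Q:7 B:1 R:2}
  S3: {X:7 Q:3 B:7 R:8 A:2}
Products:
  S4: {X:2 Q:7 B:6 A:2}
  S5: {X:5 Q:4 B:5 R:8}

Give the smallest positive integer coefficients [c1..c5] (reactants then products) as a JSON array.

X: 4·0+2·7+3·7 = 35 | 5·2+5·5 = 35
Q: 4·8+2·7+3·3 = 55 | 5·7+5·4 = 55
B: 4·8+2·1+3·7 = 55 | 5·6+5·5 = 55
R: 4·3+2·2+3·8 = 40 | 5·0+5·8 = 40
A: 4·1+2·0+3·2 = 10 | 5·2+5·0 = 10
gcd(4,2,3,5,5) = 1

Coefficients: [4, 2, 3, 5, 5]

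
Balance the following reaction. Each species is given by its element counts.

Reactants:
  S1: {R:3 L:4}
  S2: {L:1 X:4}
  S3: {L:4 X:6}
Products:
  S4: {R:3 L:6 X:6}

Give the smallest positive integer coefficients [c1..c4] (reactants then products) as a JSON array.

Coefficients: [5, 6, 1, 5]

R: 5·3+6·0+1·0 = 15 | 5·3 = 15
L: 5·4+6·1+1·4 = 30 | 5·6 = 30
X: 5·0+6·4+1·6 = 30 | 5·6 = 30
gcd(5,6,1,5) = 1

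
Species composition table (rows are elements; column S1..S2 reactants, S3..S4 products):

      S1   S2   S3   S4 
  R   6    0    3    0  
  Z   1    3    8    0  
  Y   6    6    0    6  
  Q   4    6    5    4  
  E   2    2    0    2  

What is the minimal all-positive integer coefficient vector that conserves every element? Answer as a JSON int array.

Coefficients: [1, 5, 2, 6]

R: 1·6+5·0 = 6 | 2·3+6·0 = 6
Z: 1·1+5·3 = 16 | 2·8+6·0 = 16
Y: 1·6+5·6 = 36 | 2·0+6·6 = 36
Q: 1·4+5·6 = 34 | 2·5+6·4 = 34
E: 1·2+5·2 = 12 | 2·0+6·2 = 12
gcd(1,5,2,6) = 1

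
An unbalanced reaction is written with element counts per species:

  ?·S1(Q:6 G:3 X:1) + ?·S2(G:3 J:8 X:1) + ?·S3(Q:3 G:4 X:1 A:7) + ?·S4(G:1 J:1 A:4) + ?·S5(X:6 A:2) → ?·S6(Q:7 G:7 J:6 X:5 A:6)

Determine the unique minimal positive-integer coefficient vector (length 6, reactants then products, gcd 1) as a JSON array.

Q: 6·6+4·0+2·3+4·0+3·0 = 42 | 6·7 = 42
G: 6·3+4·3+2·4+4·1+3·0 = 42 | 6·7 = 42
J: 6·0+4·8+2·0+4·1+3·0 = 36 | 6·6 = 36
X: 6·1+4·1+2·1+4·0+3·6 = 30 | 6·5 = 30
A: 6·0+4·0+2·7+4·4+3·2 = 36 | 6·6 = 36
gcd(6,4,2,4,3,6) = 1

Coefficients: [6, 4, 2, 4, 3, 6]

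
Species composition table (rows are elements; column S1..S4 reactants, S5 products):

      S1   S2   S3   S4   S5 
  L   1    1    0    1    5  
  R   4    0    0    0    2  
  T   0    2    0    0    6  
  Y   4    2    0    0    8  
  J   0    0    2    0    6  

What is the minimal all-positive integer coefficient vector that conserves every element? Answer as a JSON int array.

Coefficients: [1, 6, 6, 3, 2]

L: 1·1+6·1+6·0+3·1 = 10 | 2·5 = 10
R: 1·4+6·0+6·0+3·0 = 4 | 2·2 = 4
T: 1·0+6·2+6·0+3·0 = 12 | 2·6 = 12
Y: 1·4+6·2+6·0+3·0 = 16 | 2·8 = 16
J: 1·0+6·0+6·2+3·0 = 12 | 2·6 = 12
gcd(1,6,6,3,2) = 1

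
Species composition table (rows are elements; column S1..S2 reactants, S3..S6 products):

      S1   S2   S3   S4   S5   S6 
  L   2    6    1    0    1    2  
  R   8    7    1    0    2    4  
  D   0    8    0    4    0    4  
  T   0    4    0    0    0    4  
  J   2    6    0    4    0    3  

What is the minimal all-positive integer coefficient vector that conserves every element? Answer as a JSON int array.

Coefficients: [1, 2, 6, 2, 4, 2]

L: 1·2+2·6 = 14 | 6·1+2·0+4·1+2·2 = 14
R: 1·8+2·7 = 22 | 6·1+2·0+4·2+2·4 = 22
D: 1·0+2·8 = 16 | 6·0+2·4+4·0+2·4 = 16
T: 1·0+2·4 = 8 | 6·0+2·0+4·0+2·4 = 8
J: 1·2+2·6 = 14 | 6·0+2·4+4·0+2·3 = 14
gcd(1,2,6,2,4,2) = 1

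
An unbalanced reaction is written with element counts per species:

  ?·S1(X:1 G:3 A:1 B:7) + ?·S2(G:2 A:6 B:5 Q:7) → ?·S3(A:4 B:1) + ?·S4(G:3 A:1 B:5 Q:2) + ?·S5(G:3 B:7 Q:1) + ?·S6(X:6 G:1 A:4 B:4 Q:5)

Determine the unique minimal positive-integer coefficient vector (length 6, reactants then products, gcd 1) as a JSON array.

X: 6·1+2·0 = 6 | 3·0+2·0+5·0+1·6 = 6
G: 6·3+2·2 = 22 | 3·0+2·3+5·3+1·1 = 22
A: 6·1+2·6 = 18 | 3·4+2·1+5·0+1·4 = 18
B: 6·7+2·5 = 52 | 3·1+2·5+5·7+1·4 = 52
Q: 6·0+2·7 = 14 | 3·0+2·2+5·1+1·5 = 14
gcd(6,2,3,2,5,1) = 1

Coefficients: [6, 2, 3, 2, 5, 1]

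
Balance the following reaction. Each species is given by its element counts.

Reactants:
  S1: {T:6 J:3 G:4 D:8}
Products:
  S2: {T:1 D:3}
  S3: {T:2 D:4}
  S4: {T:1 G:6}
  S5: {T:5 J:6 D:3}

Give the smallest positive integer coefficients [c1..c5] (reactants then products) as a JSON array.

T: 6·6 = 36 | 5·1+6·2+4·1+3·5 = 36
J: 6·3 = 18 | 5·0+6·0+4·0+3·6 = 18
G: 6·4 = 24 | 5·0+6·0+4·6+3·0 = 24
D: 6·8 = 48 | 5·3+6·4+4·0+3·3 = 48
gcd(6,5,6,4,3) = 1

Coefficients: [6, 5, 6, 4, 3]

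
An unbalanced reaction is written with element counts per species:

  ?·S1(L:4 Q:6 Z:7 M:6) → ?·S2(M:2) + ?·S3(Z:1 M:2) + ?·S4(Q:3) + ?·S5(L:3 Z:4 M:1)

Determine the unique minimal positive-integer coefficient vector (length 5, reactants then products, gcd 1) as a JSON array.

L: 3·4 = 12 | 2·0+5·0+6·0+4·3 = 12
Q: 3·6 = 18 | 2·0+5·0+6·3+4·0 = 18
Z: 3·7 = 21 | 2·0+5·1+6·0+4·4 = 21
M: 3·6 = 18 | 2·2+5·2+6·0+4·1 = 18
gcd(3,2,5,6,4) = 1

Coefficients: [3, 2, 5, 6, 4]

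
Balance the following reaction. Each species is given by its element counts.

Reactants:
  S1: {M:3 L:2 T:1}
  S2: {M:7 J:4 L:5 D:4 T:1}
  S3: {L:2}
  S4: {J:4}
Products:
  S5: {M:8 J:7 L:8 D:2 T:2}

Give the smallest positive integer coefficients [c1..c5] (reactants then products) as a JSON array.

Coefficients: [6, 2, 5, 5, 4]

M: 6·3+2·7+5·0+5·0 = 32 | 4·8 = 32
J: 6·0+2·4+5·0+5·4 = 28 | 4·7 = 28
L: 6·2+2·5+5·2+5·0 = 32 | 4·8 = 32
D: 6·0+2·4+5·0+5·0 = 8 | 4·2 = 8
T: 6·1+2·1+5·0+5·0 = 8 | 4·2 = 8
gcd(6,2,5,5,4) = 1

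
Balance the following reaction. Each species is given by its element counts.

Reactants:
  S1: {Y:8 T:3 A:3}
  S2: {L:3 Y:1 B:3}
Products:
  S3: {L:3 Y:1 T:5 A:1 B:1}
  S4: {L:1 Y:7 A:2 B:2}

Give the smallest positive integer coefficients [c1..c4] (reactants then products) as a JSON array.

L: 5·0+5·3 = 15 | 3·3+6·1 = 15
Y: 5·8+5·1 = 45 | 3·1+6·7 = 45
T: 5·3+5·0 = 15 | 3·5+6·0 = 15
A: 5·3+5·0 = 15 | 3·1+6·2 = 15
B: 5·0+5·3 = 15 | 3·1+6·2 = 15
gcd(5,5,3,6) = 1

Coefficients: [5, 5, 3, 6]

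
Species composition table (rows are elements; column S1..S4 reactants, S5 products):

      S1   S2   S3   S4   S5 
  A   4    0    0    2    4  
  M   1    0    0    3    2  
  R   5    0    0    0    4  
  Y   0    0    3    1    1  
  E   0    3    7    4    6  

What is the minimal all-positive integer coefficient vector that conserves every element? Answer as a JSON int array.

Coefficients: [4, 5, 1, 2, 5]

A: 4·4+5·0+1·0+2·2 = 20 | 5·4 = 20
M: 4·1+5·0+1·0+2·3 = 10 | 5·2 = 10
R: 4·5+5·0+1·0+2·0 = 20 | 5·4 = 20
Y: 4·0+5·0+1·3+2·1 = 5 | 5·1 = 5
E: 4·0+5·3+1·7+2·4 = 30 | 5·6 = 30
gcd(4,5,1,2,5) = 1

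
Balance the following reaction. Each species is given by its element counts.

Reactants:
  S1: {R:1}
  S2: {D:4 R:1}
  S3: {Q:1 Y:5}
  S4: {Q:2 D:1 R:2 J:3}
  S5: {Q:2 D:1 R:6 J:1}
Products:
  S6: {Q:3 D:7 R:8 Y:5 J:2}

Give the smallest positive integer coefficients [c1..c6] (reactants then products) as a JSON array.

Coefficients: [5, 3, 2, 1, 1, 2]

Q: 5·0+3·0+2·1+1·2+1·2 = 6 | 2·3 = 6
D: 5·0+3·4+2·0+1·1+1·1 = 14 | 2·7 = 14
R: 5·1+3·1+2·0+1·2+1·6 = 16 | 2·8 = 16
Y: 5·0+3·0+2·5+1·0+1·0 = 10 | 2·5 = 10
J: 5·0+3·0+2·0+1·3+1·1 = 4 | 2·2 = 4
gcd(5,3,2,1,1,2) = 1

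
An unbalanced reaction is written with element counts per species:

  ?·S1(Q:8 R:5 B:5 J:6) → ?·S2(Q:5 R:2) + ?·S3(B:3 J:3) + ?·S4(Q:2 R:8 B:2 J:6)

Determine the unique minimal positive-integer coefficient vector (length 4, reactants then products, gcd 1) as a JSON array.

Q: 4·8 = 32 | 6·5+6·0+1·2 = 32
R: 4·5 = 20 | 6·2+6·0+1·8 = 20
B: 4·5 = 20 | 6·0+6·3+1·2 = 20
J: 4·6 = 24 | 6·0+6·3+1·6 = 24
gcd(4,6,6,1) = 1

Coefficients: [4, 6, 6, 1]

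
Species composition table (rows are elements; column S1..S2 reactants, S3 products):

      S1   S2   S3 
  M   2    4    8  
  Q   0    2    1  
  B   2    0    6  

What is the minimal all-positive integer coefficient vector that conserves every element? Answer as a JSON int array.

M: 6·2+1·4 = 16 | 2·8 = 16
Q: 6·0+1·2 = 2 | 2·1 = 2
B: 6·2+1·0 = 12 | 2·6 = 12
gcd(6,1,2) = 1

Coefficients: [6, 1, 2]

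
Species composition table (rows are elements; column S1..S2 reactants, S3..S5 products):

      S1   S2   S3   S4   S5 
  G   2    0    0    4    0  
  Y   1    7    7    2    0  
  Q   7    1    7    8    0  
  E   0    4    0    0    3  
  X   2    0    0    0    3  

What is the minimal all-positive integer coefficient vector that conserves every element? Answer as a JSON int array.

Coefficients: [6, 3, 3, 3, 4]

G: 6·2+3·0 = 12 | 3·0+3·4+4·0 = 12
Y: 6·1+3·7 = 27 | 3·7+3·2+4·0 = 27
Q: 6·7+3·1 = 45 | 3·7+3·8+4·0 = 45
E: 6·0+3·4 = 12 | 3·0+3·0+4·3 = 12
X: 6·2+3·0 = 12 | 3·0+3·0+4·3 = 12
gcd(6,3,3,3,4) = 1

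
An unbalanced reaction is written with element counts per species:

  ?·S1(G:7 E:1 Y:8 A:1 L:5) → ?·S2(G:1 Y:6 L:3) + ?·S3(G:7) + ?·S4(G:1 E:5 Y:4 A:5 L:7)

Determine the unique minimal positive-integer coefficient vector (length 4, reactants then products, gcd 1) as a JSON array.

Coefficients: [5, 6, 4, 1]

G: 5·7 = 35 | 6·1+4·7+1·1 = 35
E: 5·1 = 5 | 6·0+4·0+1·5 = 5
Y: 5·8 = 40 | 6·6+4·0+1·4 = 40
A: 5·1 = 5 | 6·0+4·0+1·5 = 5
L: 5·5 = 25 | 6·3+4·0+1·7 = 25
gcd(5,6,4,1) = 1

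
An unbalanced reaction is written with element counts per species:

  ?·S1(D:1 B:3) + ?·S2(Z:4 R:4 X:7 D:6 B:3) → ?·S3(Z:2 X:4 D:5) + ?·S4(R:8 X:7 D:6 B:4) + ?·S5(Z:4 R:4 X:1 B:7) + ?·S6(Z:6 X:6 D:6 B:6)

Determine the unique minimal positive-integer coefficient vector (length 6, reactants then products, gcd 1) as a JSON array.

Z: 4·0+5·4 = 20 | 2·2+2·0+1·4+2·6 = 20
R: 4·0+5·4 = 20 | 2·0+2·8+1·4+2·0 = 20
X: 4·0+5·7 = 35 | 2·4+2·7+1·1+2·6 = 35
D: 4·1+5·6 = 34 | 2·5+2·6+1·0+2·6 = 34
B: 4·3+5·3 = 27 | 2·0+2·4+1·7+2·6 = 27
gcd(4,5,2,2,1,2) = 1

Coefficients: [4, 5, 2, 2, 1, 2]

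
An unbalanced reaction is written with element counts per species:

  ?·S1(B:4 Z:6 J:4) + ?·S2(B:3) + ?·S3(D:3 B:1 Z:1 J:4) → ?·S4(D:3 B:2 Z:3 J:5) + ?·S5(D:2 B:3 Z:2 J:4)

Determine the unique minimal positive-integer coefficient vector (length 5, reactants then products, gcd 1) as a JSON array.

D: 2·0+1·0+6·3 = 18 | 4·3+3·2 = 18
B: 2·4+1·3+6·1 = 17 | 4·2+3·3 = 17
Z: 2·6+1·0+6·1 = 18 | 4·3+3·2 = 18
J: 2·4+1·0+6·4 = 32 | 4·5+3·4 = 32
gcd(2,1,6,4,3) = 1

Coefficients: [2, 1, 6, 4, 3]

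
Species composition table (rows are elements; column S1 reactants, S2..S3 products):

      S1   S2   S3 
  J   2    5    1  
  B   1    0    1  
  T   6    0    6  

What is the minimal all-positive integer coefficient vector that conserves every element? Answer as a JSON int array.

Coefficients: [5, 1, 5]

J: 5·2 = 10 | 1·5+5·1 = 10
B: 5·1 = 5 | 1·0+5·1 = 5
T: 5·6 = 30 | 1·0+5·6 = 30
gcd(5,1,5) = 1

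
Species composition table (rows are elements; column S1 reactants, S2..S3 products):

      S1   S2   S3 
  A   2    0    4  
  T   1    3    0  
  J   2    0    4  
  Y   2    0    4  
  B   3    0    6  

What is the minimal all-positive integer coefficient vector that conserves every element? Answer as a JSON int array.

A: 6·2 = 12 | 2·0+3·4 = 12
T: 6·1 = 6 | 2·3+3·0 = 6
J: 6·2 = 12 | 2·0+3·4 = 12
Y: 6·2 = 12 | 2·0+3·4 = 12
B: 6·3 = 18 | 2·0+3·6 = 18
gcd(6,2,3) = 1

Coefficients: [6, 2, 3]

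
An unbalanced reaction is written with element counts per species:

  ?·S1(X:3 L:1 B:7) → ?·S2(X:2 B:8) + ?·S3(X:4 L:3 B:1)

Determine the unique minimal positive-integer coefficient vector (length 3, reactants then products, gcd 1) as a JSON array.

Coefficients: [6, 5, 2]

X: 6·3 = 18 | 5·2+2·4 = 18
L: 6·1 = 6 | 5·0+2·3 = 6
B: 6·7 = 42 | 5·8+2·1 = 42
gcd(6,5,2) = 1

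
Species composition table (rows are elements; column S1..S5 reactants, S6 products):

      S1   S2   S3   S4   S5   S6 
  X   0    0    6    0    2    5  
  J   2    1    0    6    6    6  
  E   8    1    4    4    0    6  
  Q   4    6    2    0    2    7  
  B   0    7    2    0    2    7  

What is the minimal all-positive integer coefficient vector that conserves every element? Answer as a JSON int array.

X: 1·0+4·0+4·6+2·0+3·2 = 30 | 6·5 = 30
J: 1·2+4·1+4·0+2·6+3·6 = 36 | 6·6 = 36
E: 1·8+4·1+4·4+2·4+3·0 = 36 | 6·6 = 36
Q: 1·4+4·6+4·2+2·0+3·2 = 42 | 6·7 = 42
B: 1·0+4·7+4·2+2·0+3·2 = 42 | 6·7 = 42
gcd(1,4,4,2,3,6) = 1

Coefficients: [1, 4, 4, 2, 3, 6]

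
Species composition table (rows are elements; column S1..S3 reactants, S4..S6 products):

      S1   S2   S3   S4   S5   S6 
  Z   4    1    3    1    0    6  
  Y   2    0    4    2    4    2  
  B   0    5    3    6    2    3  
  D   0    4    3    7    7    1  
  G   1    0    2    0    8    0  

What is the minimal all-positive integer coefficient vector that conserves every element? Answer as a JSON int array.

Z: 6·4+4·1+1·3 = 31 | 1·1+1·0+5·6 = 31
Y: 6·2+4·0+1·4 = 16 | 1·2+1·4+5·2 = 16
B: 6·0+4·5+1·3 = 23 | 1·6+1·2+5·3 = 23
D: 6·0+4·4+1·3 = 19 | 1·7+1·7+5·1 = 19
G: 6·1+4·0+1·2 = 8 | 1·0+1·8+5·0 = 8
gcd(6,4,1,1,1,5) = 1

Coefficients: [6, 4, 1, 1, 1, 5]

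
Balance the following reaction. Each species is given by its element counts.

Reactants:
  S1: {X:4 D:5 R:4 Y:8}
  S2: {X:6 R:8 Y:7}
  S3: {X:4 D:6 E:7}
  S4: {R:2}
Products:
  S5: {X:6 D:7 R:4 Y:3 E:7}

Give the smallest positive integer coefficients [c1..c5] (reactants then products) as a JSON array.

Coefficients: [1, 1, 5, 4, 5]

X: 1·4+1·6+5·4+4·0 = 30 | 5·6 = 30
D: 1·5+1·0+5·6+4·0 = 35 | 5·7 = 35
R: 1·4+1·8+5·0+4·2 = 20 | 5·4 = 20
Y: 1·8+1·7+5·0+4·0 = 15 | 5·3 = 15
E: 1·0+1·0+5·7+4·0 = 35 | 5·7 = 35
gcd(1,1,5,4,5) = 1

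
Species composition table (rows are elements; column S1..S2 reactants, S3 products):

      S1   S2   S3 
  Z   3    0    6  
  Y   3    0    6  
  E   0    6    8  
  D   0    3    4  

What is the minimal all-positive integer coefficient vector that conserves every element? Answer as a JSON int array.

Coefficients: [6, 4, 3]

Z: 6·3+4·0 = 18 | 3·6 = 18
Y: 6·3+4·0 = 18 | 3·6 = 18
E: 6·0+4·6 = 24 | 3·8 = 24
D: 6·0+4·3 = 12 | 3·4 = 12
gcd(6,4,3) = 1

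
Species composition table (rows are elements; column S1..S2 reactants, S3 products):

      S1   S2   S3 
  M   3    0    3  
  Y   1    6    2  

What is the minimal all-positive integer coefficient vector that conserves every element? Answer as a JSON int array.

Coefficients: [6, 1, 6]

M: 6·3+1·0 = 18 | 6·3 = 18
Y: 6·1+1·6 = 12 | 6·2 = 12
gcd(6,1,6) = 1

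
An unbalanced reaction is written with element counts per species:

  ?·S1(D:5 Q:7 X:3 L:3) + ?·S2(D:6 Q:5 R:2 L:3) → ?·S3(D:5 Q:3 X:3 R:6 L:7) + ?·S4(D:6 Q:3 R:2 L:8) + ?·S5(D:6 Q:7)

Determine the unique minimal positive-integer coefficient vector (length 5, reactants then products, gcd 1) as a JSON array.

D: 1·5+4·6 = 29 | 1·5+1·6+3·6 = 29
Q: 1·7+4·5 = 27 | 1·3+1·3+3·7 = 27
X: 1·3+4·0 = 3 | 1·3+1·0+3·0 = 3
R: 1·0+4·2 = 8 | 1·6+1·2+3·0 = 8
L: 1·3+4·3 = 15 | 1·7+1·8+3·0 = 15
gcd(1,4,1,1,3) = 1

Coefficients: [1, 4, 1, 1, 3]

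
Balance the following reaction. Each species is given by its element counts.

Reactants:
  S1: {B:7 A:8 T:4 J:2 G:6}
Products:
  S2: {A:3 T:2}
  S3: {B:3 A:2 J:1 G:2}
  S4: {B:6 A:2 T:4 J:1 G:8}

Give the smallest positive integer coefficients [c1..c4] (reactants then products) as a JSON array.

B: 3·7 = 21 | 4·0+5·3+1·6 = 21
A: 3·8 = 24 | 4·3+5·2+1·2 = 24
T: 3·4 = 12 | 4·2+5·0+1·4 = 12
J: 3·2 = 6 | 4·0+5·1+1·1 = 6
G: 3·6 = 18 | 4·0+5·2+1·8 = 18
gcd(3,4,5,1) = 1

Coefficients: [3, 4, 5, 1]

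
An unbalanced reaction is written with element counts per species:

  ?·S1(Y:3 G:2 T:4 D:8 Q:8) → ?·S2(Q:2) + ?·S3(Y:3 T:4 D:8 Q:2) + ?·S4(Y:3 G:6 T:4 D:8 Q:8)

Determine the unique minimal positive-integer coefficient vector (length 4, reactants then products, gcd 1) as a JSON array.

Y: 3·3 = 9 | 6·0+2·3+1·3 = 9
G: 3·2 = 6 | 6·0+2·0+1·6 = 6
T: 3·4 = 12 | 6·0+2·4+1·4 = 12
D: 3·8 = 24 | 6·0+2·8+1·8 = 24
Q: 3·8 = 24 | 6·2+2·2+1·8 = 24
gcd(3,6,2,1) = 1

Coefficients: [3, 6, 2, 1]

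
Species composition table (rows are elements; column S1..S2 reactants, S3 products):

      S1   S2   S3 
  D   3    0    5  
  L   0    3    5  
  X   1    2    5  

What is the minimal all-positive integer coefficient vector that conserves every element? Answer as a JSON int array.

D: 5·3+5·0 = 15 | 3·5 = 15
L: 5·0+5·3 = 15 | 3·5 = 15
X: 5·1+5·2 = 15 | 3·5 = 15
gcd(5,5,3) = 1

Coefficients: [5, 5, 3]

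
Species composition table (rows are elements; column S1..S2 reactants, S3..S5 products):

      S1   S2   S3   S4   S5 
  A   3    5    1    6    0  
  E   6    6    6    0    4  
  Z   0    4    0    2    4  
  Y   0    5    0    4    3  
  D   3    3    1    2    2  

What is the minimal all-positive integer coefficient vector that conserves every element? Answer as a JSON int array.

A: 1·3+5·5 = 28 | 4·1+4·6+3·0 = 28
E: 1·6+5·6 = 36 | 4·6+4·0+3·4 = 36
Z: 1·0+5·4 = 20 | 4·0+4·2+3·4 = 20
Y: 1·0+5·5 = 25 | 4·0+4·4+3·3 = 25
D: 1·3+5·3 = 18 | 4·1+4·2+3·2 = 18
gcd(1,5,4,4,3) = 1

Coefficients: [1, 5, 4, 4, 3]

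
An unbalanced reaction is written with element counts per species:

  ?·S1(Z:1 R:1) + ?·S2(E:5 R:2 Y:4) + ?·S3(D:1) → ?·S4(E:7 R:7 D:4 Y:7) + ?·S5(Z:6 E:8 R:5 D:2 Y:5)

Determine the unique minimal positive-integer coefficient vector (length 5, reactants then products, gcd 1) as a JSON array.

Z: 6·1+3·0+6·0 = 6 | 1·0+1·6 = 6
E: 6·0+3·5+6·0 = 15 | 1·7+1·8 = 15
R: 6·1+3·2+6·0 = 12 | 1·7+1·5 = 12
D: 6·0+3·0+6·1 = 6 | 1·4+1·2 = 6
Y: 6·0+3·4+6·0 = 12 | 1·7+1·5 = 12
gcd(6,3,6,1,1) = 1

Coefficients: [6, 3, 6, 1, 1]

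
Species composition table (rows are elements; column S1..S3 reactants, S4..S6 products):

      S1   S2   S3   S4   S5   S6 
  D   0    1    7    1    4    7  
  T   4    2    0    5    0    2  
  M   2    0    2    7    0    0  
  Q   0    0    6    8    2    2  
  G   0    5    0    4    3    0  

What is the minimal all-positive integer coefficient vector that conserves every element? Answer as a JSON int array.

Coefficients: [2, 4, 5, 2, 4, 3]

D: 2·0+4·1+5·7 = 39 | 2·1+4·4+3·7 = 39
T: 2·4+4·2+5·0 = 16 | 2·5+4·0+3·2 = 16
M: 2·2+4·0+5·2 = 14 | 2·7+4·0+3·0 = 14
Q: 2·0+4·0+5·6 = 30 | 2·8+4·2+3·2 = 30
G: 2·0+4·5+5·0 = 20 | 2·4+4·3+3·0 = 20
gcd(2,4,5,2,4,3) = 1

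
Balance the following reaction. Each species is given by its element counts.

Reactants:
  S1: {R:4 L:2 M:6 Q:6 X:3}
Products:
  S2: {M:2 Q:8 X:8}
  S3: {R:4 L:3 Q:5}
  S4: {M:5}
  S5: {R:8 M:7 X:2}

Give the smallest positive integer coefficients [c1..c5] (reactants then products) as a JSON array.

R: 6·4 = 24 | 2·0+4·4+5·0+1·8 = 24
L: 6·2 = 12 | 2·0+4·3+5·0+1·0 = 12
M: 6·6 = 36 | 2·2+4·0+5·5+1·7 = 36
Q: 6·6 = 36 | 2·8+4·5+5·0+1·0 = 36
X: 6·3 = 18 | 2·8+4·0+5·0+1·2 = 18
gcd(6,2,4,5,1) = 1

Coefficients: [6, 2, 4, 5, 1]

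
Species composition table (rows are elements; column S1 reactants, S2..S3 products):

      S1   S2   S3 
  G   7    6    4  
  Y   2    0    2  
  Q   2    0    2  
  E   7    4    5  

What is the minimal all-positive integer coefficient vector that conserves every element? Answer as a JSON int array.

G: 2·7 = 14 | 1·6+2·4 = 14
Y: 2·2 = 4 | 1·0+2·2 = 4
Q: 2·2 = 4 | 1·0+2·2 = 4
E: 2·7 = 14 | 1·4+2·5 = 14
gcd(2,1,2) = 1

Coefficients: [2, 1, 2]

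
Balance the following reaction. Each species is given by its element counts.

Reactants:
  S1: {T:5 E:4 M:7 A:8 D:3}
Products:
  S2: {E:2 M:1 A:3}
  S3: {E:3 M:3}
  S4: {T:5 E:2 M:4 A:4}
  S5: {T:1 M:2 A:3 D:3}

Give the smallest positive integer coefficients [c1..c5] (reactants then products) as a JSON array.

T: 5·5 = 25 | 3·0+2·0+4·5+5·1 = 25
E: 5·4 = 20 | 3·2+2·3+4·2+5·0 = 20
M: 5·7 = 35 | 3·1+2·3+4·4+5·2 = 35
A: 5·8 = 40 | 3·3+2·0+4·4+5·3 = 40
D: 5·3 = 15 | 3·0+2·0+4·0+5·3 = 15
gcd(5,3,2,4,5) = 1

Coefficients: [5, 3, 2, 4, 5]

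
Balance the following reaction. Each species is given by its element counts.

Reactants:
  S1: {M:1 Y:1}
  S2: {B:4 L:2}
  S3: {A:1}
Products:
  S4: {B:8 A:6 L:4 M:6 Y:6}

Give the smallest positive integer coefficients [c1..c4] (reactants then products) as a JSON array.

Coefficients: [6, 2, 6, 1]

B: 6·0+2·4+6·0 = 8 | 1·8 = 8
A: 6·0+2·0+6·1 = 6 | 1·6 = 6
L: 6·0+2·2+6·0 = 4 | 1·4 = 4
M: 6·1+2·0+6·0 = 6 | 1·6 = 6
Y: 6·1+2·0+6·0 = 6 | 1·6 = 6
gcd(6,2,6,1) = 1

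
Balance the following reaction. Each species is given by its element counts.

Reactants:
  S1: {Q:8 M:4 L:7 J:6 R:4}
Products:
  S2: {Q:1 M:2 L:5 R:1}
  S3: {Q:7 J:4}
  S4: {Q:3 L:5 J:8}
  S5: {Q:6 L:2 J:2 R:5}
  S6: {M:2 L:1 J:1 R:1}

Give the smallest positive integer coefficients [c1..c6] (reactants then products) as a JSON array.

Q: 5·8 = 40 | 4·1+3·7+1·3+2·6+6·0 = 40
M: 5·4 = 20 | 4·2+3·0+1·0+2·0+6·2 = 20
L: 5·7 = 35 | 4·5+3·0+1·5+2·2+6·1 = 35
J: 5·6 = 30 | 4·0+3·4+1·8+2·2+6·1 = 30
R: 5·4 = 20 | 4·1+3·0+1·0+2·5+6·1 = 20
gcd(5,4,3,1,2,6) = 1

Coefficients: [5, 4, 3, 1, 2, 6]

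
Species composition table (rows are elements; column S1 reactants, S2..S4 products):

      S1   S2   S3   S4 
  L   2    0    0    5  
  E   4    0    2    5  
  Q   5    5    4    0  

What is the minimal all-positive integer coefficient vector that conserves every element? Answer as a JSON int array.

L: 5·2 = 10 | 1·0+5·0+2·5 = 10
E: 5·4 = 20 | 1·0+5·2+2·5 = 20
Q: 5·5 = 25 | 1·5+5·4+2·0 = 25
gcd(5,1,5,2) = 1

Coefficients: [5, 1, 5, 2]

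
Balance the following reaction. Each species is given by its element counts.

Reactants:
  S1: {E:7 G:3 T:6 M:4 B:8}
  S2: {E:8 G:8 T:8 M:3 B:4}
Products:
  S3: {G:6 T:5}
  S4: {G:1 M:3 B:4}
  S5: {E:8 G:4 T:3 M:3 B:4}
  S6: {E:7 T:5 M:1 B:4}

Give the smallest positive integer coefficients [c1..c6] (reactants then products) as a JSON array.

E: 5·7+2·8 = 51 | 3·0+5·0+2·8+5·7 = 51
G: 5·3+2·8 = 31 | 3·6+5·1+2·4+5·0 = 31
T: 5·6+2·8 = 46 | 3·5+5·0+2·3+5·5 = 46
M: 5·4+2·3 = 26 | 3·0+5·3+2·3+5·1 = 26
B: 5·8+2·4 = 48 | 3·0+5·4+2·4+5·4 = 48
gcd(5,2,3,5,2,5) = 1

Coefficients: [5, 2, 3, 5, 2, 5]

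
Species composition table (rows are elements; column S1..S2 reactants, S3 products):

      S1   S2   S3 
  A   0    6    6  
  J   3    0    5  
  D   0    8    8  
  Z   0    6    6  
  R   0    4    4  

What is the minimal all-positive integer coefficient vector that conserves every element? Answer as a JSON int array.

Coefficients: [5, 3, 3]

A: 5·0+3·6 = 18 | 3·6 = 18
J: 5·3+3·0 = 15 | 3·5 = 15
D: 5·0+3·8 = 24 | 3·8 = 24
Z: 5·0+3·6 = 18 | 3·6 = 18
R: 5·0+3·4 = 12 | 3·4 = 12
gcd(5,3,3) = 1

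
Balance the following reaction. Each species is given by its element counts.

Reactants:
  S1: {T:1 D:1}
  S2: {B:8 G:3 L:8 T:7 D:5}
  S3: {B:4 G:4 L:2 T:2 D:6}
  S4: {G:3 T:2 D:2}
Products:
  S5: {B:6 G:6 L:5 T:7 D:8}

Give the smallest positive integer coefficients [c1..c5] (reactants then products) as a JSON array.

Coefficients: [5, 3, 3, 5, 6]

B: 5·0+3·8+3·4+5·0 = 36 | 6·6 = 36
G: 5·0+3·3+3·4+5·3 = 36 | 6·6 = 36
L: 5·0+3·8+3·2+5·0 = 30 | 6·5 = 30
T: 5·1+3·7+3·2+5·2 = 42 | 6·7 = 42
D: 5·1+3·5+3·6+5·2 = 48 | 6·8 = 48
gcd(5,3,3,5,6) = 1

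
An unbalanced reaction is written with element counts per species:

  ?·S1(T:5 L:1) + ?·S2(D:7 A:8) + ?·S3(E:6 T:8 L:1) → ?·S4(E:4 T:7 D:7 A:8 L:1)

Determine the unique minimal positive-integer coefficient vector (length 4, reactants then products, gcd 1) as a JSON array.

Coefficients: [1, 3, 2, 3]

E: 1·0+3·0+2·6 = 12 | 3·4 = 12
T: 1·5+3·0+2·8 = 21 | 3·7 = 21
D: 1·0+3·7+2·0 = 21 | 3·7 = 21
A: 1·0+3·8+2·0 = 24 | 3·8 = 24
L: 1·1+3·0+2·1 = 3 | 3·1 = 3
gcd(1,3,2,3) = 1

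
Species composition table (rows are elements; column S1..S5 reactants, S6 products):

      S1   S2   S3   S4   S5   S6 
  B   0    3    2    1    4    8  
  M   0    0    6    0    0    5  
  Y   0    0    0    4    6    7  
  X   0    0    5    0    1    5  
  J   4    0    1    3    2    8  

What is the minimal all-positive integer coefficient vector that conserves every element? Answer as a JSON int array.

B: 6·0+5·3+5·2+3·1+5·4 = 48 | 6·8 = 48
M: 6·0+5·0+5·6+3·0+5·0 = 30 | 6·5 = 30
Y: 6·0+5·0+5·0+3·4+5·6 = 42 | 6·7 = 42
X: 6·0+5·0+5·5+3·0+5·1 = 30 | 6·5 = 30
J: 6·4+5·0+5·1+3·3+5·2 = 48 | 6·8 = 48
gcd(6,5,5,3,5,6) = 1

Coefficients: [6, 5, 5, 3, 5, 6]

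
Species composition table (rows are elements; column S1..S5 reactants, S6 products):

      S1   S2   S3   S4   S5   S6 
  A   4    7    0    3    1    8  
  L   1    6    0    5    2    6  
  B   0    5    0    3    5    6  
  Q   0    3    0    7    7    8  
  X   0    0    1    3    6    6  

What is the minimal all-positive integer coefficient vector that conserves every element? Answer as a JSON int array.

A: 3·4+1·7+3·0+1·3+2·1 = 24 | 3·8 = 24
L: 3·1+1·6+3·0+1·5+2·2 = 18 | 3·6 = 18
B: 3·0+1·5+3·0+1·3+2·5 = 18 | 3·6 = 18
Q: 3·0+1·3+3·0+1·7+2·7 = 24 | 3·8 = 24
X: 3·0+1·0+3·1+1·3+2·6 = 18 | 3·6 = 18
gcd(3,1,3,1,2,3) = 1

Coefficients: [3, 1, 3, 1, 2, 3]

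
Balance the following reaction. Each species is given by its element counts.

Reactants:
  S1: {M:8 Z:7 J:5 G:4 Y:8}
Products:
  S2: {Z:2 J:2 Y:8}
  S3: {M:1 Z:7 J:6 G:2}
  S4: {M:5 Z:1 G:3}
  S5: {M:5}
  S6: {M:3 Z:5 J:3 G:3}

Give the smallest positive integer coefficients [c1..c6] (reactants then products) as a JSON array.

M: 5·8 = 40 | 5·0+1·1+3·5+3·5+3·3 = 40
Z: 5·7 = 35 | 5·2+1·7+3·1+3·0+3·5 = 35
J: 5·5 = 25 | 5·2+1·6+3·0+3·0+3·3 = 25
G: 5·4 = 20 | 5·0+1·2+3·3+3·0+3·3 = 20
Y: 5·8 = 40 | 5·8+1·0+3·0+3·0+3·0 = 40
gcd(5,5,1,3,3,3) = 1

Coefficients: [5, 5, 1, 3, 3, 3]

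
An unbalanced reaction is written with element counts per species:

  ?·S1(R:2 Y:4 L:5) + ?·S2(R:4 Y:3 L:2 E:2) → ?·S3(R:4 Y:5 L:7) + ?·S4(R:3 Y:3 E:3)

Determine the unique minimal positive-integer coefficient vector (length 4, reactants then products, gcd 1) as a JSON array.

R: 3·2+3·4 = 18 | 3·4+2·3 = 18
Y: 3·4+3·3 = 21 | 3·5+2·3 = 21
L: 3·5+3·2 = 21 | 3·7+2·0 = 21
E: 3·0+3·2 = 6 | 3·0+2·3 = 6
gcd(3,3,3,2) = 1

Coefficients: [3, 3, 3, 2]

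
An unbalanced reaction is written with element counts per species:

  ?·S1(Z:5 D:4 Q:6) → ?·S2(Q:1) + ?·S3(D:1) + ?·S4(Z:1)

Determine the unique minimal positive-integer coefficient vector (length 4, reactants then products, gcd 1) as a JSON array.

Z: 1·5 = 5 | 6·0+4·0+5·1 = 5
D: 1·4 = 4 | 6·0+4·1+5·0 = 4
Q: 1·6 = 6 | 6·1+4·0+5·0 = 6
gcd(1,6,4,5) = 1

Coefficients: [1, 6, 4, 5]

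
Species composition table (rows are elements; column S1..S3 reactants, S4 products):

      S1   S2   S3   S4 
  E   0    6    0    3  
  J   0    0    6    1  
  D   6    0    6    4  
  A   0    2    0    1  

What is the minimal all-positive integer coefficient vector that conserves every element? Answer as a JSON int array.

E: 3·0+3·6+1·0 = 18 | 6·3 = 18
J: 3·0+3·0+1·6 = 6 | 6·1 = 6
D: 3·6+3·0+1·6 = 24 | 6·4 = 24
A: 3·0+3·2+1·0 = 6 | 6·1 = 6
gcd(3,3,1,6) = 1

Coefficients: [3, 3, 1, 6]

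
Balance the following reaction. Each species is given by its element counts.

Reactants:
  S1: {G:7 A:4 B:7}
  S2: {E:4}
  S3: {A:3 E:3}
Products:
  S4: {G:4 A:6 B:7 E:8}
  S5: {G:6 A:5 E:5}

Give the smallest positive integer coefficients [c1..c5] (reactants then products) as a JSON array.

G: 2·7+3·0+3·0 = 14 | 2·4+1·6 = 14
A: 2·4+3·0+3·3 = 17 | 2·6+1·5 = 17
B: 2·7+3·0+3·0 = 14 | 2·7+1·0 = 14
E: 2·0+3·4+3·3 = 21 | 2·8+1·5 = 21
gcd(2,3,3,2,1) = 1

Coefficients: [2, 3, 3, 2, 1]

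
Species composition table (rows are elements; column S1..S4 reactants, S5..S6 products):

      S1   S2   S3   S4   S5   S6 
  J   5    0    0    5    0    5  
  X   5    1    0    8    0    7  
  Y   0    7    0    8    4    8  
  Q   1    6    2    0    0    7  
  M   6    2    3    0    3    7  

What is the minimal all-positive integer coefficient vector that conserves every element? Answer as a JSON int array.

Coefficients: [3, 4, 4, 2, 1, 5]

J: 3·5+4·0+4·0+2·5 = 25 | 1·0+5·5 = 25
X: 3·5+4·1+4·0+2·8 = 35 | 1·0+5·7 = 35
Y: 3·0+4·7+4·0+2·8 = 44 | 1·4+5·8 = 44
Q: 3·1+4·6+4·2+2·0 = 35 | 1·0+5·7 = 35
M: 3·6+4·2+4·3+2·0 = 38 | 1·3+5·7 = 38
gcd(3,4,4,2,1,5) = 1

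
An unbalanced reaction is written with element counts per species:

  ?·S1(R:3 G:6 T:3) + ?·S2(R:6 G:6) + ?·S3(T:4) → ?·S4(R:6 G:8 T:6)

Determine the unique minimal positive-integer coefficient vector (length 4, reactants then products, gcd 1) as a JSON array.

Coefficients: [2, 2, 3, 3]

R: 2·3+2·6+3·0 = 18 | 3·6 = 18
G: 2·6+2·6+3·0 = 24 | 3·8 = 24
T: 2·3+2·0+3·4 = 18 | 3·6 = 18
gcd(2,2,3,3) = 1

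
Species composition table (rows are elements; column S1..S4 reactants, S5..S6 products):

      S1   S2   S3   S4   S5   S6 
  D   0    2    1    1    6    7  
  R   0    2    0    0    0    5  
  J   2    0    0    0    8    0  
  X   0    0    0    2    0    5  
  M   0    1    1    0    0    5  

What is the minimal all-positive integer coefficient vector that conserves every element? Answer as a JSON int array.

Coefficients: [4, 5, 5, 5, 1, 2]

D: 4·0+5·2+5·1+5·1 = 20 | 1·6+2·7 = 20
R: 4·0+5·2+5·0+5·0 = 10 | 1·0+2·5 = 10
J: 4·2+5·0+5·0+5·0 = 8 | 1·8+2·0 = 8
X: 4·0+5·0+5·0+5·2 = 10 | 1·0+2·5 = 10
M: 4·0+5·1+5·1+5·0 = 10 | 1·0+2·5 = 10
gcd(4,5,5,5,1,2) = 1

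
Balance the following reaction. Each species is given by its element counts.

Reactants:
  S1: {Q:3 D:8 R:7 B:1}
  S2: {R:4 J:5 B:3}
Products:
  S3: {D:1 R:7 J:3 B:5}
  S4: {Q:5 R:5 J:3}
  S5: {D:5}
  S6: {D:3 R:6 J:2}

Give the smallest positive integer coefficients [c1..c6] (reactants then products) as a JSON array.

Q: 5·3+5·0 = 15 | 4·0+3·5+6·0+2·0 = 15
D: 5·8+5·0 = 40 | 4·1+3·0+6·5+2·3 = 40
R: 5·7+5·4 = 55 | 4·7+3·5+6·0+2·6 = 55
J: 5·0+5·5 = 25 | 4·3+3·3+6·0+2·2 = 25
B: 5·1+5·3 = 20 | 4·5+3·0+6·0+2·0 = 20
gcd(5,5,4,3,6,2) = 1

Coefficients: [5, 5, 4, 3, 6, 2]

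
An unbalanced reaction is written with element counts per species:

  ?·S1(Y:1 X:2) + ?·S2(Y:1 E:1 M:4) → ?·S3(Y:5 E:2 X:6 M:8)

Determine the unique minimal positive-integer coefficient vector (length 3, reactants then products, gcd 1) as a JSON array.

Y: 3·1+2·1 = 5 | 1·5 = 5
E: 3·0+2·1 = 2 | 1·2 = 2
X: 3·2+2·0 = 6 | 1·6 = 6
M: 3·0+2·4 = 8 | 1·8 = 8
gcd(3,2,1) = 1

Coefficients: [3, 2, 1]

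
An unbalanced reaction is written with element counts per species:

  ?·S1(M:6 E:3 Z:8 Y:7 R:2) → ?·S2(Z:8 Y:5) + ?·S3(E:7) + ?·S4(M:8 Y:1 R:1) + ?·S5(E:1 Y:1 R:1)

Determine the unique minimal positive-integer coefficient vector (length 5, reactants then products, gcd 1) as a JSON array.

M: 4·6 = 24 | 4·0+1·0+3·8+5·0 = 24
E: 4·3 = 12 | 4·0+1·7+3·0+5·1 = 12
Z: 4·8 = 32 | 4·8+1·0+3·0+5·0 = 32
Y: 4·7 = 28 | 4·5+1·0+3·1+5·1 = 28
R: 4·2 = 8 | 4·0+1·0+3·1+5·1 = 8
gcd(4,4,1,3,5) = 1

Coefficients: [4, 4, 1, 3, 5]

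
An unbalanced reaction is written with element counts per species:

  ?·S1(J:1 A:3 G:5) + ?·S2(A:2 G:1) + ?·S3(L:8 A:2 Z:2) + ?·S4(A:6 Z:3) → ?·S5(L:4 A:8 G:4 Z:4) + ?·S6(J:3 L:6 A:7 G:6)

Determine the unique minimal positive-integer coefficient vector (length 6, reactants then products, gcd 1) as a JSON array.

J: 6·1+2·0+4·0+4·0 = 6 | 5·0+2·3 = 6
L: 6·0+2·0+4·8+4·0 = 32 | 5·4+2·6 = 32
A: 6·3+2·2+4·2+4·6 = 54 | 5·8+2·7 = 54
G: 6·5+2·1+4·0+4·0 = 32 | 5·4+2·6 = 32
Z: 6·0+2·0+4·2+4·3 = 20 | 5·4+2·0 = 20
gcd(6,2,4,4,5,2) = 1

Coefficients: [6, 2, 4, 4, 5, 2]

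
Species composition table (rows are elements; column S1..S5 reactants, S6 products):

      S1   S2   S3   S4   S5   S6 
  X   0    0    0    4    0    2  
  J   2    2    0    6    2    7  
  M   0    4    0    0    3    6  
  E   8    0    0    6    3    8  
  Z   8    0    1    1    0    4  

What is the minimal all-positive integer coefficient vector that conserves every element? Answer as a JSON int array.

Coefficients: [1, 3, 6, 2, 4, 4]

X: 1·0+3·0+6·0+2·4+4·0 = 8 | 4·2 = 8
J: 1·2+3·2+6·0+2·6+4·2 = 28 | 4·7 = 28
M: 1·0+3·4+6·0+2·0+4·3 = 24 | 4·6 = 24
E: 1·8+3·0+6·0+2·6+4·3 = 32 | 4·8 = 32
Z: 1·8+3·0+6·1+2·1+4·0 = 16 | 4·4 = 16
gcd(1,3,6,2,4,4) = 1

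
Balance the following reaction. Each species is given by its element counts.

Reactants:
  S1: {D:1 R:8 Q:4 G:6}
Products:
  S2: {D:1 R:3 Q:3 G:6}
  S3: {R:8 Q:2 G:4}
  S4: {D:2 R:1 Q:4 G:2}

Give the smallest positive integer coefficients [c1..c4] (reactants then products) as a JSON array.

D: 6·1 = 6 | 2·1+5·0+2·2 = 6
R: 6·8 = 48 | 2·3+5·8+2·1 = 48
Q: 6·4 = 24 | 2·3+5·2+2·4 = 24
G: 6·6 = 36 | 2·6+5·4+2·2 = 36
gcd(6,2,5,2) = 1

Coefficients: [6, 2, 5, 2]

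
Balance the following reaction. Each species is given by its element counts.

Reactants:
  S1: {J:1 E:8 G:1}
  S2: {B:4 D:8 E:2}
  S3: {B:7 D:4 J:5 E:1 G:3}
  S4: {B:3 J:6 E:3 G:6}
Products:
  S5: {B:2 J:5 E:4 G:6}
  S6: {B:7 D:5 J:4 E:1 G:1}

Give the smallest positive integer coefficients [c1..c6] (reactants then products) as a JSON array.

Coefficients: [1, 1, 3, 5, 6, 4]

B: 1·0+1·4+3·7+5·3 = 40 | 6·2+4·7 = 40
D: 1·0+1·8+3·4+5·0 = 20 | 6·0+4·5 = 20
J: 1·1+1·0+3·5+5·6 = 46 | 6·5+4·4 = 46
E: 1·8+1·2+3·1+5·3 = 28 | 6·4+4·1 = 28
G: 1·1+1·0+3·3+5·6 = 40 | 6·6+4·1 = 40
gcd(1,1,3,5,6,4) = 1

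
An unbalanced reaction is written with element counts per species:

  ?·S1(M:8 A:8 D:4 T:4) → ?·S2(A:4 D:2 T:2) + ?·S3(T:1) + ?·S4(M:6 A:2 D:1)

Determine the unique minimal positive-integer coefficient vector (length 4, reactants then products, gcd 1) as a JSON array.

M: 3·8 = 24 | 4·0+4·0+4·6 = 24
A: 3·8 = 24 | 4·4+4·0+4·2 = 24
D: 3·4 = 12 | 4·2+4·0+4·1 = 12
T: 3·4 = 12 | 4·2+4·1+4·0 = 12
gcd(3,4,4,4) = 1

Coefficients: [3, 4, 4, 4]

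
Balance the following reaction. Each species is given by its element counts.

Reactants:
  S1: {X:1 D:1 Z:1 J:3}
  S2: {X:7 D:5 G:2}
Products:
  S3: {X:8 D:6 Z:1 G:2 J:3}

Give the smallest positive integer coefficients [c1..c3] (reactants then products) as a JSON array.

Coefficients: [1, 1, 1]

X: 1·1+1·7 = 8 | 1·8 = 8
D: 1·1+1·5 = 6 | 1·6 = 6
Z: 1·1+1·0 = 1 | 1·1 = 1
G: 1·0+1·2 = 2 | 1·2 = 2
J: 1·3+1·0 = 3 | 1·3 = 3
gcd(1,1,1) = 1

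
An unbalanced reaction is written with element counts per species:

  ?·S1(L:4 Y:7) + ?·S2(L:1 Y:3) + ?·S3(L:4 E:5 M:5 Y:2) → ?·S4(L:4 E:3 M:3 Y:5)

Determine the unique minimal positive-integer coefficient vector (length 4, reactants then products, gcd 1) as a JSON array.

L: 1·4+4·1+3·4 = 20 | 5·4 = 20
E: 1·0+4·0+3·5 = 15 | 5·3 = 15
M: 1·0+4·0+3·5 = 15 | 5·3 = 15
Y: 1·7+4·3+3·2 = 25 | 5·5 = 25
gcd(1,4,3,5) = 1

Coefficients: [1, 4, 3, 5]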